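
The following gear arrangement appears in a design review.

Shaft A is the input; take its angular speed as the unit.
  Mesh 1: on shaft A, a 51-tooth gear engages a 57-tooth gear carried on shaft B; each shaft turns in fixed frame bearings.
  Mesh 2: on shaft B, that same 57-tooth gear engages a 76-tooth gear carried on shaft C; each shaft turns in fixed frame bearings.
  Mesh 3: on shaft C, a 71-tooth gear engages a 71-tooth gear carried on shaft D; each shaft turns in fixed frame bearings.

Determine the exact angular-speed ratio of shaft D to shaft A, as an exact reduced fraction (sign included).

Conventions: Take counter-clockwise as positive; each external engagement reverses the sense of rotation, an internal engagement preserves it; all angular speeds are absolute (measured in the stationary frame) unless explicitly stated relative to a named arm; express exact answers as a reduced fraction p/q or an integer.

-51/76

class = fixed-axis compound train [3 meshes; 3 ratios multiply, 3 sense flips]
mesh 1 [51T→57T]: running ratio 17/19, sense −
mesh 2 [57T→76T]: running ratio 51/76, sense +
mesh 3 [71T→71T]: running ratio 51/76, sense −
ω_out/ω_in = -51/76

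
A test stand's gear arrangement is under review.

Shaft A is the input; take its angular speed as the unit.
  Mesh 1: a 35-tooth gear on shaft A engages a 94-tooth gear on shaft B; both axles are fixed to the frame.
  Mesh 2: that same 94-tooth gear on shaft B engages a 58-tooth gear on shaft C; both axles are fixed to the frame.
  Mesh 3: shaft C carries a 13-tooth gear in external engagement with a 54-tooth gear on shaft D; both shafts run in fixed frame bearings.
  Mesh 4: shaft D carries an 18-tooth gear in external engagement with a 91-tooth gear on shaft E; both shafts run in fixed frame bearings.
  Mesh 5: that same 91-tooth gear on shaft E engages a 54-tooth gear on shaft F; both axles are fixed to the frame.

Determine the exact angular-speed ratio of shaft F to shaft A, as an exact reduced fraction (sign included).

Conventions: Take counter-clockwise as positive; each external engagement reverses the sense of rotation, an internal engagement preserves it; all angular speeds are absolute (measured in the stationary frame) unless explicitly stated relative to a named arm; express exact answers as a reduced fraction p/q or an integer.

-455/9396

class = fixed-axis compound train [5 meshes; 5 ratios multiply, 5 sense flips]
mesh 1 [35T→94T]: running ratio 35/94, sense −
mesh 2 [94T→58T]: running ratio 35/58, sense +
mesh 3 [13T→54T]: running ratio 455/3132, sense −
mesh 4 [18T→91T]: running ratio 5/174, sense +
mesh 5 [91T→54T]: running ratio 455/9396, sense −
ω_out/ω_in = -455/9396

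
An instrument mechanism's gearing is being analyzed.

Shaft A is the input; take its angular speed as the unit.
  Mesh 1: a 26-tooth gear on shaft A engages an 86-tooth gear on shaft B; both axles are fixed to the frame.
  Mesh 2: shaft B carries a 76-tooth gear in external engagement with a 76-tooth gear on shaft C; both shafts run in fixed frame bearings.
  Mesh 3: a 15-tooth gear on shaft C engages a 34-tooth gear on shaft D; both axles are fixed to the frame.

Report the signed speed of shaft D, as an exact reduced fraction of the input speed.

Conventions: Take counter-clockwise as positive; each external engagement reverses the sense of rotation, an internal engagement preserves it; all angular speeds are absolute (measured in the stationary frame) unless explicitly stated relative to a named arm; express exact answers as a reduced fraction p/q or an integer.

3-mesh fixed-axis compound train (all bearings frame-fixed)
mesh 1 [26T→86T]: |ω|/ω_in = 1×26/86 = 13/43, sense flips to −
mesh 2 [76T→76T]: |ω|/ω_in = (13/43)×76/76 = 13/43, sense flips to +
mesh 3 [15T→34T]: |ω|/ω_in = (13/43)×15/34 = 195/1462, sense flips to −
signed output speed (× input speed) = -195/1462

-195/1462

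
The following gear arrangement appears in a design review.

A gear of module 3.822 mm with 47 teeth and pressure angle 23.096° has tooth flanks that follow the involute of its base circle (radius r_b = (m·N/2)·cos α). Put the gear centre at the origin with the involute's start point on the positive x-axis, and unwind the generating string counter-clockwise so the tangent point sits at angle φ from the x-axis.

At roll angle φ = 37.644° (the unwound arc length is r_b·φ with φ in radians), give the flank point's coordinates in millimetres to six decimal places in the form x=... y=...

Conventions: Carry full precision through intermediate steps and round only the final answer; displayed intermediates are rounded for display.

x=98.571040 y=7.478407

single-mesh involute tooth geometry (47T wheel at module 3.822)
pitch radius r_p = m·N/2 = 3.822·47/2 = 89.817000
base radius r_b = r_p·cos α = 89.817000·cos 23.096° = 82.618067
roll angle φ = 37.644° = 0.65701174 rad
x = r_b·(cos φ + φ·sin φ) = 98.571040
y = r_b·(sin φ − φ·cos φ) = 7.478407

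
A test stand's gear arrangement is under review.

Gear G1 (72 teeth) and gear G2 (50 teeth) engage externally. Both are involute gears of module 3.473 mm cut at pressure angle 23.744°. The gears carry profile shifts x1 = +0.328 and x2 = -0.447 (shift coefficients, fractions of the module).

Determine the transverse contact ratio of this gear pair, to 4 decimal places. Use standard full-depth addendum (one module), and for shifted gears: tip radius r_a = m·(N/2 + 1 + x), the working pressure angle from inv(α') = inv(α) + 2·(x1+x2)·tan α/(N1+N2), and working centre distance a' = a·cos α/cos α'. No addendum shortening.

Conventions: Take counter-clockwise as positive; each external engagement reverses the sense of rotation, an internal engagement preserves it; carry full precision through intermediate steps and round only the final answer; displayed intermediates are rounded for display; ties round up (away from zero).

single-mesh involute tooth geometry (72T engaging 50T at module 3.473)
base radii: r_b1 = 114.444836, r_b2 = 79.475581
tip radii: r_a1 = 129.640144, r_a2 = 88.745569
inv(α') = inv(23.744°) + 2·(+0.328-0.447)·tan α/(72+50) = 0.02461643  ⇒  α' = 23.48679°
a' = a·cos α / cos α' = 211.8530·cos 23.744°/cos 23.48679° = 211.437597
action lengths: √(r_a1²−r_b1²) = 60.901120, √(r_a2²−r_b2²) = 39.489342
base pitch p_b = π·m·cos α = 9.987196
CR = (60.901120 + 39.489342 − 211.437597·sin 23.48679°)/9.987196 = 1.614531
contact ratio ≈ 1.6145

1.6145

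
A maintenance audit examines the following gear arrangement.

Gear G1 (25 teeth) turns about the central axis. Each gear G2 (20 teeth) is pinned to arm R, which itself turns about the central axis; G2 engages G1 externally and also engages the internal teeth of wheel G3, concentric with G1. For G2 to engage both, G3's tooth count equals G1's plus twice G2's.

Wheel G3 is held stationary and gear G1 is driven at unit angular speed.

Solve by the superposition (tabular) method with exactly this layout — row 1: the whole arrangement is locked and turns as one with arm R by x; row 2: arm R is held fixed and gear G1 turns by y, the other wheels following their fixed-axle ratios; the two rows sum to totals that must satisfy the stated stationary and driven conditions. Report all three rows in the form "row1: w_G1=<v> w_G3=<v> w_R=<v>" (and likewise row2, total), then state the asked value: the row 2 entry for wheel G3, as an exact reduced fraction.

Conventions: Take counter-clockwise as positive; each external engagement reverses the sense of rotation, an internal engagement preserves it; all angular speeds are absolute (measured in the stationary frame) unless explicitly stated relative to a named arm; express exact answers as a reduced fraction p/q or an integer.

row1: w_G1=5/18 w_G3=5/18 w_R=5/18
row2: w_G1=13/18 w_G3=-5/18 w_R=0
total: w_G1=1 w_G3=0 w_R=5/18
asked value: -5/18

topology: planetary set — G1 25T / G2 20T / G3 65T, arm = carrier (Willis)
superposition row 1 [locked train]: every member turns x
row 2 (arm held, sun turns y): ω_ring = −(25/65)·y, ω_arm = 0
boundary: total ω_ring = x − (25/65)·y = 0 and total ω_sun = x + y = 1  ⇒  y = 13/18, x = 5/18
row 2 ring = −(25/65)·13/18 = -5/18
totals (row 1 + row 2): sun 5/18 + 13/18 = 1, ring 5/18 + (-5/18) = 0, arm 5/18 + 0 = 5/18
asked cell (row2, ring) = -5/18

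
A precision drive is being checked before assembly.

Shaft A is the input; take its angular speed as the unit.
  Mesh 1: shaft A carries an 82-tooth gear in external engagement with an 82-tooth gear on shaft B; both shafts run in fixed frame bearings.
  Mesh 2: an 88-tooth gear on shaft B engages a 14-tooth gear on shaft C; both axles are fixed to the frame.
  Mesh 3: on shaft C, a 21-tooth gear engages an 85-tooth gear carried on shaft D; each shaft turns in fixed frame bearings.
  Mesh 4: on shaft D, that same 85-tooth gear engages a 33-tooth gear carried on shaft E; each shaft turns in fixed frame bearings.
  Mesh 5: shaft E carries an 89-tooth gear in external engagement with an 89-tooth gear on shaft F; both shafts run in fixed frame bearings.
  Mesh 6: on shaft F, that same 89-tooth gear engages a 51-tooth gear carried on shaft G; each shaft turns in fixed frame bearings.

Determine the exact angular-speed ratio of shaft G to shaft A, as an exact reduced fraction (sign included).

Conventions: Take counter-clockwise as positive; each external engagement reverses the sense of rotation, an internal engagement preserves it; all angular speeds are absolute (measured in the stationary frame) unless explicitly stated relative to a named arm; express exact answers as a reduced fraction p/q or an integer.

class = fixed-axis compound train [6 meshes; 6 ratios multiply, 6 sense flips]
mesh 1 [82T→82T]: running ratio 1, sense −
mesh 2 [88T→14T]: running ratio 44/7, sense +
mesh 3 [21T→85T]: running ratio 132/85, sense −
mesh 4 [85T→33T]: running ratio 4, sense +
mesh 5 [89T→89T]: running ratio 4, sense −
mesh 6 [89T→51T]: running ratio 356/51, sense +
ω_out/ω_in = 356/51

356/51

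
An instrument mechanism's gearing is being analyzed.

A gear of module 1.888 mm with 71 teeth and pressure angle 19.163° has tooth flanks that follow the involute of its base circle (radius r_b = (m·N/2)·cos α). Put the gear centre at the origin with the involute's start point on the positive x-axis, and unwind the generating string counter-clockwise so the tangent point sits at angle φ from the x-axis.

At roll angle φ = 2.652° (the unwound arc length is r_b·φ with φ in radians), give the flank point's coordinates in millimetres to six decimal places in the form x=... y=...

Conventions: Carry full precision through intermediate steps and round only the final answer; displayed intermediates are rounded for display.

x=63.377884 y=0.002092

recognized (one wheel, involute flank): single-mesh tooth geometry, m = 1.888, N = 71
pitch radius r_p = m·N/2 = 1.888·71/2 = 67.024000
base radius r_b = r_p·cos α = 67.024000·cos 19.163° = 63.310103
roll angle φ = 2.652° = 0.04628613 rad
x = r_b·(cos φ + φ·sin φ) = 63.377884
y = r_b·(sin φ − φ·cos φ) = 0.002092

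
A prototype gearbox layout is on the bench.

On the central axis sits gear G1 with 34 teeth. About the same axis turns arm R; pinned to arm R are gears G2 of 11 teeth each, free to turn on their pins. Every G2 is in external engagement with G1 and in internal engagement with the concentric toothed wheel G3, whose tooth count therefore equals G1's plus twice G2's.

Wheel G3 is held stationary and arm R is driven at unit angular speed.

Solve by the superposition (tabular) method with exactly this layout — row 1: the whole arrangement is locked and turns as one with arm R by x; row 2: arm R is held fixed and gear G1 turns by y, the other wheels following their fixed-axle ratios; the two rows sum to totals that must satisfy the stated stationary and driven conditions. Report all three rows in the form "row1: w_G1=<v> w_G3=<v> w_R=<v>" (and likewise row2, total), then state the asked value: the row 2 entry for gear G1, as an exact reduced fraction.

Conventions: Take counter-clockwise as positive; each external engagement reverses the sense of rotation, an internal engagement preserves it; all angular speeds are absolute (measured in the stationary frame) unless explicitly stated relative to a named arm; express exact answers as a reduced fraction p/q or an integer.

row1: w_G1=1 w_G3=1 w_R=1
row2: w_G1=28/17 w_G3=-1 w_R=0
total: w_G1=45/17 w_G3=0 w_R=1
asked value: 28/17

class = planetary set [G3 = 34+2·11 = 56; Willis about the carrier]
row 1 — lock + rotate with arm: ω_sun = ω_ring = ω_arm = x
row 2 — arm fixed, fixed-axis ratios: sun y, ring −(34/56)·y, arm 0
boundary: total ω_ring = x − (34/56)·y = 0 and total ω_arm = x = 1  ⇒  y = 28/17, x = 1
row 2 ring = −(34/56)·28/17 = -1
totals (row 1 + row 2): sun 1 + 28/17 = 45/17, ring 1 + (-1) = 0, arm 1 + 0 = 1
asked cell (row2, sun) = 28/17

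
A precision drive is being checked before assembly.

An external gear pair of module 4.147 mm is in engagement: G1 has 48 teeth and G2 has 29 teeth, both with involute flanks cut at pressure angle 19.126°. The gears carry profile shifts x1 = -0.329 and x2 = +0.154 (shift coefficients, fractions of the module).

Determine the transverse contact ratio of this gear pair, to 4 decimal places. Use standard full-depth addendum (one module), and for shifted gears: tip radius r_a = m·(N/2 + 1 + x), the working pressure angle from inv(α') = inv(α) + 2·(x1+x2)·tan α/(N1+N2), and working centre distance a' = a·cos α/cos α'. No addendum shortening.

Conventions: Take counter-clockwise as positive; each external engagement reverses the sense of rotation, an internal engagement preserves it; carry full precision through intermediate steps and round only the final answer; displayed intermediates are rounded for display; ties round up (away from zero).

1.7642

recognized (one external pair, fixed centres): single-mesh tooth geometry, m = 4.147, N1 = 48, N2 = 29
base radii: r_b1 = 94.034087, r_b2 = 56.812261
tip radii: r_a1 = 102.310637, r_a2 = 64.917138
inv(α') = inv(19.126°) + 2·(-0.329+0.154)·tan α/(48+29) = 0.01140134  ⇒  α' = 18.34087°
a' = a·cos α / cos α' = 159.6595·cos 19.126°/cos 18.34087° = 158.919248
action lengths: √(r_a1²−r_b1²) = 40.311995, √(r_a2²−r_b2²) = 31.410218
base pitch p_b = π·m·cos α = 12.309033
CR = (40.311995 + 31.410218 − 158.919248·sin 18.34087°)/12.309033 = 1.764163
contact ratio ≈ 1.7642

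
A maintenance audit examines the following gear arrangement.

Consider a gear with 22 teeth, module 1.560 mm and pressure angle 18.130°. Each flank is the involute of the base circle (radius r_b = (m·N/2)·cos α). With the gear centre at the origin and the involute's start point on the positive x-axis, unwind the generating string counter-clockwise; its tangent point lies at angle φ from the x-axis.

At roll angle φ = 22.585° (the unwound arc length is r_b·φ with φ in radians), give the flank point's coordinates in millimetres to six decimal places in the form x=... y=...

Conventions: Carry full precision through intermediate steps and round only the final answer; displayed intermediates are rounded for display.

x=17.526236 y=0.327801

recognized (one wheel, involute flank): single-mesh tooth geometry, m = 1.560, N = 22
pitch radius r_p = m·N/2 = 1.560·22/2 = 17.160000
base radius r_b = r_p·cos α = 17.160000·cos 18.130° = 16.308056
roll angle φ = 22.585° = 0.39418261 rad
x = r_b·(cos φ + φ·sin φ) = 17.526236
y = r_b·(sin φ − φ·cos φ) = 0.327801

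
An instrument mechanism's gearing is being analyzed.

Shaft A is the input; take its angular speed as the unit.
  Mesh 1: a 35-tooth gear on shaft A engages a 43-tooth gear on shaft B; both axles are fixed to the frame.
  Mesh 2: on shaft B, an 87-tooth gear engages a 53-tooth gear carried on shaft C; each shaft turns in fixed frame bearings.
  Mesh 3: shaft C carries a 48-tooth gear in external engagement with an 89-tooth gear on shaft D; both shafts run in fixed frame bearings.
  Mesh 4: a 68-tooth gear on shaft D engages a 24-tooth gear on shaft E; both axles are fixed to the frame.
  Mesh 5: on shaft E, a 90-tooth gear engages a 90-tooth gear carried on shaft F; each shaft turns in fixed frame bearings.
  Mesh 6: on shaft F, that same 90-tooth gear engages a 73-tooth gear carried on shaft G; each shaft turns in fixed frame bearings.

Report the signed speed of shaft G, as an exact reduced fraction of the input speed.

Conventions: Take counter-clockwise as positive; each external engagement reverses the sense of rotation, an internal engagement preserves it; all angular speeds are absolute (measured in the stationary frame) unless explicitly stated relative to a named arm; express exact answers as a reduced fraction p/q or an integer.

37270800/14806663

6-mesh fixed-axis compound train (all bearings frame-fixed)
mesh 1 [35T→43T]: |ω|/ω_in = 1×35/43 = 35/43, sense flips to −
mesh 2 [87T→53T]: |ω|/ω_in = (35/43)×87/53 = 3045/2279, sense flips to +
mesh 3 [48T→89T]: |ω|/ω_in = (3045/2279)×48/89 = 146160/202831, sense flips to −
mesh 4 [68T→24T]: |ω|/ω_in = (146160/202831)×68/24 = 414120/202831, sense flips to +
mesh 5 [90T→90T]: |ω|/ω_in = (414120/202831)×90/90 = 414120/202831, sense flips to −
mesh 6 [90T→73T]: |ω|/ω_in = (414120/202831)×90/73 = 37270800/14806663, sense flips to +
signed output speed (× input speed) = 37270800/14806663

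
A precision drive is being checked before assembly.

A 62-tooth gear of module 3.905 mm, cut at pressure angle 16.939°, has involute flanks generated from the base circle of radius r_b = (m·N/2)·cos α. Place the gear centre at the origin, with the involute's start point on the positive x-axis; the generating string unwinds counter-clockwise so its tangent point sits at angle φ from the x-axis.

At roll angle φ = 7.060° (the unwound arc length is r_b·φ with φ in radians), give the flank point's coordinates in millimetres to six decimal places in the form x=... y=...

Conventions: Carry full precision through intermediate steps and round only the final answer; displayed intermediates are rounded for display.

x=116.678886 y=0.072108

recognized (one wheel, involute flank): single-mesh tooth geometry, m = 3.905, N = 62
pitch radius r_p = m·N/2 = 3.905·62/2 = 121.055000
base radius r_b = r_p·cos α = 121.055000·cos 16.939° = 115.803088
roll angle φ = 7.060° = 0.12322025 rad
x = r_b·(cos φ + φ·sin φ) = 116.678886
y = r_b·(sin φ − φ·cos φ) = 0.072108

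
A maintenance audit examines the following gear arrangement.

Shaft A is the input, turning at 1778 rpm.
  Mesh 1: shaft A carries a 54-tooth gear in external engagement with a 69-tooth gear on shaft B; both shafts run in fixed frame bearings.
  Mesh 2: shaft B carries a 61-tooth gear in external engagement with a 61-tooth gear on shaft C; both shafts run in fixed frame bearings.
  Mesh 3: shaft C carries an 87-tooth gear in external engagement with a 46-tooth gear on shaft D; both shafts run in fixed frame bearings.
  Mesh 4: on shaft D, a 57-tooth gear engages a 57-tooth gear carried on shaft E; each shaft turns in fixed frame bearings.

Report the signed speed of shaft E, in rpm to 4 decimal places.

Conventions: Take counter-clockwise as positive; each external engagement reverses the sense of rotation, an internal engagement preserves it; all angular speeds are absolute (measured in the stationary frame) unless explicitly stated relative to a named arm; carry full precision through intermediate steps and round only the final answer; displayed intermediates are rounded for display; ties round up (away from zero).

+2631.7089 rpm

topology: fixed-axis compound train — 4 meshes, A→E
mesh 1 [54T→69T]: ω = 1778.0000×54/69 = 1391.4783 rpm, sense flips to −
mesh 2 [61T→61T]: ω = 1391.4783×61/61 = 1391.4783 rpm, sense flips to +
mesh 3 [87T→46T]: ω = 1391.4783×87/46 = 2631.7089 rpm, sense flips to −
mesh 4 [57T→57T]: ω = 2631.7089×57/57 = 2631.7089 rpm, sense flips to +
signed output speed = +2631.7089 rpm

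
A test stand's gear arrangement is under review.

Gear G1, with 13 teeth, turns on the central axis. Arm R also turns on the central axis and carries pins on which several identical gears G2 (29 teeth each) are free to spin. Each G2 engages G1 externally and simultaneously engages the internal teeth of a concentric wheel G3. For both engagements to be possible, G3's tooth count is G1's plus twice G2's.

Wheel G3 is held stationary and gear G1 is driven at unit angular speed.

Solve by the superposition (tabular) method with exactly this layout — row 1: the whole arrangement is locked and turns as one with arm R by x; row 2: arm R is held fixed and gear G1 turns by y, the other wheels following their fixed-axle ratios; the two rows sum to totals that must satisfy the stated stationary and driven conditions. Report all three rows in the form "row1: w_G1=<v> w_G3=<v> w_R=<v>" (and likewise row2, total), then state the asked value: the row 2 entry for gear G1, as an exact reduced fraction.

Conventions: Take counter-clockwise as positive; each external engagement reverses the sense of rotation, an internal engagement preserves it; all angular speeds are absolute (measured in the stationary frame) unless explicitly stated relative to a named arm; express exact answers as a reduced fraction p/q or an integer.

recognized (axles ride arm R): planetary set, 13/29/71 teeth
superposition row 1 [locked train]: every member turns x
row 2 — arm fixed, fixed-axis ratios: sun y, ring −(13/71)·y, arm 0
boundary: total ω_ring = x − (13/71)·y = 0 and total ω_sun = x + y = 1  ⇒  y = 71/84, x = 13/84
row 2 ring = −(13/71)·71/84 = -13/84
totals (row 1 + row 2): sun 13/84 + 71/84 = 1, ring 13/84 + (-13/84) = 0, arm 13/84 + 0 = 13/84
asked cell (row2, sun) = 71/84

row1: w_G1=13/84 w_G3=13/84 w_R=13/84
row2: w_G1=71/84 w_G3=-13/84 w_R=0
total: w_G1=1 w_G3=0 w_R=13/84
asked value: 71/84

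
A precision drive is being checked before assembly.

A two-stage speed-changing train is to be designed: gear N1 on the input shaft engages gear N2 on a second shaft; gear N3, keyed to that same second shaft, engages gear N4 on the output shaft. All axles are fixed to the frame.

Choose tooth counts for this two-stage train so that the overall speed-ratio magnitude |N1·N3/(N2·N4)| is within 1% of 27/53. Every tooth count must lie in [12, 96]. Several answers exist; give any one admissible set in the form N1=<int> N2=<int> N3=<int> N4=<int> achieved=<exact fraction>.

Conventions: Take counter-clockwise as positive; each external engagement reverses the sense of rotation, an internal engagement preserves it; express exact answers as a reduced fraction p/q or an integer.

N1=12 N2=53 N3=27 N4=12 achieved=27/53

design class (target 27/53): fixed-axis compound train
target = 27/53 in lowest terms: an exact hit needs N1·N3 = k·27 and N2·N4 = k·53 for one integer k, every count in [12, 96]; additionally prefer no 1:1 stage (N1 ≠ N2, N3 ≠ N4)
k = 1…11: no 1:1-free in-range split of k·27 and k·53 into factor pairs; take k = 12
k = 12: N1·N3 = 324 = 12·27, N2·N4 = 636 = 53·12
achieved = 12·27/(53·12) = 27/53; |achieved − target| = 0 ≤ 27/5300 ✓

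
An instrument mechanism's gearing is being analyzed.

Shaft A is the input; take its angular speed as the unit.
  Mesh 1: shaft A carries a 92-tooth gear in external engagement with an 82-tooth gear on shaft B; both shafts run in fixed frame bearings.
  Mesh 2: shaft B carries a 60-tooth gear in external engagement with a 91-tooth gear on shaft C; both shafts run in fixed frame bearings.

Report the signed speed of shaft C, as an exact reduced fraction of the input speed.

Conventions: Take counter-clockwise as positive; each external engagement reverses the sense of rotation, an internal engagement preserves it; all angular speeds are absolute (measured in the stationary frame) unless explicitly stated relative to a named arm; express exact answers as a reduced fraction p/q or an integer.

2-mesh fixed-axis compound train (all bearings frame-fixed)
mesh 1 [92T→82T]: |ω|/ω_in = 1×92/82 = 46/41, sense flips to −
mesh 2 [60T→91T]: |ω|/ω_in = (46/41)×60/91 = 2760/3731, sense flips to +
signed output speed (× input speed) = 2760/3731

2760/3731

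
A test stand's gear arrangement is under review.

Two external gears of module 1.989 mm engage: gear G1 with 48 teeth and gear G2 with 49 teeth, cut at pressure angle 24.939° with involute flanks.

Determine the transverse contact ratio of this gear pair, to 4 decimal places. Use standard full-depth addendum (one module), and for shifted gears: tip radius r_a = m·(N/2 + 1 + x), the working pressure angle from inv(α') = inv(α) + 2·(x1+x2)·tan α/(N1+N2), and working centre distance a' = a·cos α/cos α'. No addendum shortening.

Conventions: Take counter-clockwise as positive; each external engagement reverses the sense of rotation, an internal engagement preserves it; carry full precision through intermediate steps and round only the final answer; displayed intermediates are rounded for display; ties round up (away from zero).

recognized (one external pair, fixed centres): single-mesh tooth geometry, m = 1.989, N1 = 48, N2 = 49
base radii: r_b1 = 43.284962, r_b2 = 44.186732
tip radii: r_a1 = 49.725000, r_a2 = 50.719500
no profile shift: α' = α, a' = a
action lengths: √(r_a1²−r_b1²) = 24.474224, √(r_a2²−r_b2²) = 24.899806
base pitch p_b = π·m·cos α = 5.665988
CR = (24.474224 + 24.899806 − 96.466500·sin 24.93900°)/5.665988 = 1.535236
contact ratio ≈ 1.5352

1.5352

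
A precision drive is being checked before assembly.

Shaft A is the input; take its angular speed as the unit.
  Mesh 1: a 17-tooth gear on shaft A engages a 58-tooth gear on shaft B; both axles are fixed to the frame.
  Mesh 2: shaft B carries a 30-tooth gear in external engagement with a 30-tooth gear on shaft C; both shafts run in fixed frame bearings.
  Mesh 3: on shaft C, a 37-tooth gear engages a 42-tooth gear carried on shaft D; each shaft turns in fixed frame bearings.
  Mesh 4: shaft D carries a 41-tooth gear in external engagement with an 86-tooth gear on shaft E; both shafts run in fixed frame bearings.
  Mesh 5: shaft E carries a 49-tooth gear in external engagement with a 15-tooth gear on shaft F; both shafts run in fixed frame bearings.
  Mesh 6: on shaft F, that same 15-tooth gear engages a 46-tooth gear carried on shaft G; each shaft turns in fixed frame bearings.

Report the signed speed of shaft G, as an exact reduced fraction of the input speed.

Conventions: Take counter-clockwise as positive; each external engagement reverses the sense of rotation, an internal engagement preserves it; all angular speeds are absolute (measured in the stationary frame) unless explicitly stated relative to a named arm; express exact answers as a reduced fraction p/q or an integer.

6-mesh fixed-axis compound train (all bearings frame-fixed)
mesh 1 [17T→58T]: |ω|/ω_in = 1×17/58 = 17/58, sense flips to −
mesh 2 [30T→30T]: |ω|/ω_in = (17/58)×30/30 = 17/58, sense flips to +
mesh 3 [37T→42T]: |ω|/ω_in = (17/58)×37/42 = 629/2436, sense flips to −
mesh 4 [41T→86T]: |ω|/ω_in = (629/2436)×41/86 = 25789/209496, sense flips to +
mesh 5 [49T→15T]: |ω|/ω_in = (25789/209496)×49/15 = 180523/448920, sense flips to −
mesh 6 [15T→46T]: |ω|/ω_in = (180523/448920)×15/46 = 180523/1376688, sense flips to +
signed output speed (× input speed) = 180523/1376688

180523/1376688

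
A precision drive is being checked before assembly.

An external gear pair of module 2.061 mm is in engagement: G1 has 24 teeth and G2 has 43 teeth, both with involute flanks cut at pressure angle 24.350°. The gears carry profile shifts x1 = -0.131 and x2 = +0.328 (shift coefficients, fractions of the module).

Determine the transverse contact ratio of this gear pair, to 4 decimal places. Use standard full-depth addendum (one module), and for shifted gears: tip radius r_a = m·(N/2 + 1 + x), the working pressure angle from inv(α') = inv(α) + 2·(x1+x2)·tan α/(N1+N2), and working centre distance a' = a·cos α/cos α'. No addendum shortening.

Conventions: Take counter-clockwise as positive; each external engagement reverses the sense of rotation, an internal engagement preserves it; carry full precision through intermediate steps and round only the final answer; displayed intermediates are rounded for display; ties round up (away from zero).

topology: single-mesh involute geometry — m = 2.061, 24T/43T pair
base radii: r_b1 = 22.531936, r_b2 = 40.369718
tip radii: r_a1 = 26.523009, r_a2 = 47.048508
inv(α') = inv(24.350°) + 2·(-0.131+0.328)·tan α/(24+43) = 0.03024200  ⇒  α' = 25.07004°
a' = a·cos α / cos α' = 69.0435·cos 24.350°/cos 25.07004° = 69.443932
action lengths: √(r_a1²−r_b1²) = 13.992208, √(r_a2²−r_b2²) = 24.162946
base pitch p_b = π·m·cos α = 5.898847
CR = (13.992208 + 24.162946 − 69.443932·sin 25.07004°)/5.898847 = 1.479945
contact ratio ≈ 1.4799

1.4799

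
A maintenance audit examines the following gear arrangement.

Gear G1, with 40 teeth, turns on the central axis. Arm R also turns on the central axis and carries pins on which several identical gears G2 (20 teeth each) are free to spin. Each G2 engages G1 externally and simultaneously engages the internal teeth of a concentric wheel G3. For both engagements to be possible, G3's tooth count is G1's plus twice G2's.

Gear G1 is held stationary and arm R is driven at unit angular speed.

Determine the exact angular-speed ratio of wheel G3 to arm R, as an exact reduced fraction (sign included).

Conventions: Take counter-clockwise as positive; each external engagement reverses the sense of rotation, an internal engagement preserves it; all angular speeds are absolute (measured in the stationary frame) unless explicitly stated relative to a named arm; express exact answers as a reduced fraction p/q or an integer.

planetary set (40T centre, 20T on arm, 80T internal) — Willis relation
ring teeth: 40 + 2·20 = 80
40(ω_sun−ω_arm) = −80(ω_ring−ω_arm),  ω_sun = 0, ω_arm = 1
ω_ring = 1 − (40/80)(0−1) = 3/2
ω_out/ω_in = 3/2

3/2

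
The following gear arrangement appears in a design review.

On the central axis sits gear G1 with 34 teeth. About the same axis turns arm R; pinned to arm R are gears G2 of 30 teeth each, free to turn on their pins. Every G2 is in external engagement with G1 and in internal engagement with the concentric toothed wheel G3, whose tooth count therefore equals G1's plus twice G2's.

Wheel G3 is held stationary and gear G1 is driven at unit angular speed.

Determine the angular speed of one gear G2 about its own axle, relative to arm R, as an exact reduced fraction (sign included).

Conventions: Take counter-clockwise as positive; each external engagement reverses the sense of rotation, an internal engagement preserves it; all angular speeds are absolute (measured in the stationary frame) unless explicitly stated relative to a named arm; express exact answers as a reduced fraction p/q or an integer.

-799/960

recognized (axles ride arm R): planetary set, 34/30/94 teeth
ring teeth: 34 + 2·30 = 94
34(ω_sun−ω_arm) = −94(ω_ring−ω_arm),  ω_ring = 0, ω_sun = 1
34(1−ω_arm) = −94(0−ω_arm)  ⇒  128·ω_arm = 34  ⇒  ω_arm = 17/64
sun–planet mesh: 34·(1−17/64) = −30·(ω_p−ω_arm)  ⇒  ω_p−ω_arm = -799/960
exact speed ratio = -799/960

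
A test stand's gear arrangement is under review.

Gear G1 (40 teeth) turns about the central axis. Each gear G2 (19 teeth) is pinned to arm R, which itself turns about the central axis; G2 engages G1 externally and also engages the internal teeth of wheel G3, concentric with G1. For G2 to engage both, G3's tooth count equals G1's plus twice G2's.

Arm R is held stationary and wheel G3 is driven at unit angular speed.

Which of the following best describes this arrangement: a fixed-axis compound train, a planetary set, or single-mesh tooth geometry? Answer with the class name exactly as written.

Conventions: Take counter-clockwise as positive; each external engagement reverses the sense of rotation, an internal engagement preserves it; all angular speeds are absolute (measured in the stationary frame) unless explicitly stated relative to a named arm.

planetary set

planetary set (40T centre, 19T on arm, 78T internal) — Willis relation
classification: planetary set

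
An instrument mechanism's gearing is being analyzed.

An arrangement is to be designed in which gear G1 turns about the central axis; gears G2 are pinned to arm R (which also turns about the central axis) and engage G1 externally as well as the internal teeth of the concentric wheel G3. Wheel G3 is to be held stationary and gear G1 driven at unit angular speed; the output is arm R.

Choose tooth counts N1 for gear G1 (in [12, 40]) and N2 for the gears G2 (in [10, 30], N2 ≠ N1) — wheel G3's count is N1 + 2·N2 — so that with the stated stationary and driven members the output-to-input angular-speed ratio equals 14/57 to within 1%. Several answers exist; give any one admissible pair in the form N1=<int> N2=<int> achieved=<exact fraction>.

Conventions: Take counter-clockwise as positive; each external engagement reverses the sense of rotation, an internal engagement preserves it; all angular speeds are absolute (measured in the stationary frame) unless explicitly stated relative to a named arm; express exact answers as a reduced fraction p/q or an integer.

topology: planetary set — design target 14/57, arm = carrier (Willis)
Willis with ω_ring = 0: ω_arm/ω_sun = N1/(N1+N3); set equal to 14/57  ⇒  N3/N1 = 1/(14/57) − 1 = 43/14
N3 = N1 + 2·N2  ⇒  N2/N1 = (N3/N1 − 1)/2 = (43/14 − 1)/2 = 29/28
smallest multiple with N1 ≥ 12 and N2 ≥ 10: k = 1  ⇒  N1 = 1·28 = 28, N2 = 1·29 = 29 (N1 ≤ 40, N2 ≤ 30, N2 ≠ N1 ✓), N3 = 28 + 2·29 = 86
check: N1/(N1+N3) with N1 = 28, N3 = 86 gives 14/57; |achieved − target| = 0 ≤ 7/2850 ✓

N1=28 N2=29 achieved=14/57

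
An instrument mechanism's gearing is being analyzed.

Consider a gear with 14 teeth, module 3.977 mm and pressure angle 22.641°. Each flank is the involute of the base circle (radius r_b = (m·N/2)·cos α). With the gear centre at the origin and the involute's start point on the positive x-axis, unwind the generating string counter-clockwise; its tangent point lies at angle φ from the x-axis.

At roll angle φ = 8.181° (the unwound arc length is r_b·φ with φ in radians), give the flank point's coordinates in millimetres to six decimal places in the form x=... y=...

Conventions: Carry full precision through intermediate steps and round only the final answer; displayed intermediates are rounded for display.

x=25.954170 y=0.024881

recognized (one wheel, involute flank): single-mesh tooth geometry, m = 3.977, N = 14
pitch radius r_p = m·N/2 = 3.977·14/2 = 27.839000
base radius r_b = r_p·cos α = 27.839000·cos 22.641° = 25.693587
roll angle φ = 8.181° = 0.14278539 rad
x = r_b·(cos φ + φ·sin φ) = 25.954170
y = r_b·(sin φ − φ·cos φ) = 0.024881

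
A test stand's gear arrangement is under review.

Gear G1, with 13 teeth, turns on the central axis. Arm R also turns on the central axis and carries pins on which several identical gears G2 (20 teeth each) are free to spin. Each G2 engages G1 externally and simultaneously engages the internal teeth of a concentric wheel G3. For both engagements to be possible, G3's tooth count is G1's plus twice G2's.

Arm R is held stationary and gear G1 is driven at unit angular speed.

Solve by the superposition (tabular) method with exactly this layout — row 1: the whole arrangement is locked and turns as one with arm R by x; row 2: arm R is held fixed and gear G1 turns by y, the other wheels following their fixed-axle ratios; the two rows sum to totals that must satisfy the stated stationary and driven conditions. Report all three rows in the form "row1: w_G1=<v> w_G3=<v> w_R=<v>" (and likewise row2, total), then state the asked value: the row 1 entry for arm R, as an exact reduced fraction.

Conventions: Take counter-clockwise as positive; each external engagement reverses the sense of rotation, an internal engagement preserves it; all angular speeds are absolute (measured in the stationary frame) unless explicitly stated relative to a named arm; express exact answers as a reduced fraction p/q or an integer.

row1: w_G1=0 w_G3=0 w_R=0
row2: w_G1=1 w_G3=-13/53 w_R=0
total: w_G1=1 w_G3=-13/53 w_R=0
asked value: 0

class = planetary set [G3 = 13+2·20 = 53; Willis about the carrier]
row 1: whole set turns with the arm by x
row 2 (arm held, sun turns y): ω_ring = −(13/53)·y, ω_arm = 0
boundary: total ω_arm = x = 0 and total ω_sun = x + y = 1  ⇒  y = 1, x = 0
row 2 ring = −(13/53)·1 = -13/53
totals (row 1 + row 2): sun 0 + 1 = 1, ring 0 + (-13/53) = -13/53, arm 0 + 0 = 0
asked cell (row1, arm) = 0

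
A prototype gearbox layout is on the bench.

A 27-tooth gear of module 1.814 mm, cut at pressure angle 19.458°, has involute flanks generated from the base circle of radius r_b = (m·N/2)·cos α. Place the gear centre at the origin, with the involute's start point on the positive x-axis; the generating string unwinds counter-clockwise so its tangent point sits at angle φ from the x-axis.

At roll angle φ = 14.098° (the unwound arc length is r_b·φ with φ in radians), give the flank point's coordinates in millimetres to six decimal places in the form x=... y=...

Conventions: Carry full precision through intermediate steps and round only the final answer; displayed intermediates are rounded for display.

single-mesh involute tooth geometry (27T wheel at module 1.814)
pitch radius r_p = m·N/2 = 1.814·27/2 = 24.489000
base radius r_b = r_p·cos α = 24.489000·cos 19.458° = 23.090334
roll angle φ = 14.098° = 0.24605652 rad
x = r_b·(cos φ + φ·sin φ) = 23.778778
y = r_b·(sin φ − φ·cos φ) = 0.113968

x=23.778778 y=0.113968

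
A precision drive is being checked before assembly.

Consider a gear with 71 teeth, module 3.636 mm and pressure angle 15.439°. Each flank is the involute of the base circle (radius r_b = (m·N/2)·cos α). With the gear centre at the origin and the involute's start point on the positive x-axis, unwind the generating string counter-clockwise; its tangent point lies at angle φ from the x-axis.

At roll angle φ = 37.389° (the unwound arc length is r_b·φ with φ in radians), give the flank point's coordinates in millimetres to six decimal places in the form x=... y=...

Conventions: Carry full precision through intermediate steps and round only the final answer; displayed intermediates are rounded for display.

recognized (one wheel, involute flank): single-mesh tooth geometry, m = 3.636, N = 71
pitch radius r_p = m·N/2 = 3.636·71/2 = 129.078000
base radius r_b = r_p·cos α = 129.078000·cos 15.439° = 124.420146
roll angle φ = 37.389° = 0.65256115 rad
x = r_b·(cos φ + φ·sin φ) = 148.157215
y = r_b·(sin φ − φ·cos φ) = 11.041430

x=148.157215 y=11.041430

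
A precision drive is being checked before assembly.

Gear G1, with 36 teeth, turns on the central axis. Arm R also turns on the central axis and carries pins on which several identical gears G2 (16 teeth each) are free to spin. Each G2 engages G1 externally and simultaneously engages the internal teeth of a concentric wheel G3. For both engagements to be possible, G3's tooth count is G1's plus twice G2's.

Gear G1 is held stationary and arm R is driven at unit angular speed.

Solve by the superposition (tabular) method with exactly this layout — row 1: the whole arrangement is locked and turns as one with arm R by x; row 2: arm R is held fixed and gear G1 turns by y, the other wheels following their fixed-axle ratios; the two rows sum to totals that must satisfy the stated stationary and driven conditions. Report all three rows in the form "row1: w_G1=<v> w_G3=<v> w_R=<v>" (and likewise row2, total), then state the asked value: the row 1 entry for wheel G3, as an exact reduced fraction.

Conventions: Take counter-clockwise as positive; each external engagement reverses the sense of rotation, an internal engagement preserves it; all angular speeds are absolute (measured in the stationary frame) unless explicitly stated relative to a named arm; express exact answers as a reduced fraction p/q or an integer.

class = planetary set [G3 = 36+2·16 = 68; Willis about the carrier]
row 1: whole set turns with the arm by x
row 2: sun turns y, ring = −(36/68)·y, arm 0
boundary: total ω_sun = x + y = 0 and total ω_arm = x = 1  ⇒  y = -1, x = 1
row 2 ring = −(36/68)·(-1) = 9/17
totals (row 1 + row 2): sun 1 + (-1) = 0, ring 1 + 9/17 = 26/17, arm 1 + 0 = 1
asked cell (row1, ring) = 1

row1: w_G1=1 w_G3=1 w_R=1
row2: w_G1=-1 w_G3=9/17 w_R=0
total: w_G1=0 w_G3=26/17 w_R=1
asked value: 1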